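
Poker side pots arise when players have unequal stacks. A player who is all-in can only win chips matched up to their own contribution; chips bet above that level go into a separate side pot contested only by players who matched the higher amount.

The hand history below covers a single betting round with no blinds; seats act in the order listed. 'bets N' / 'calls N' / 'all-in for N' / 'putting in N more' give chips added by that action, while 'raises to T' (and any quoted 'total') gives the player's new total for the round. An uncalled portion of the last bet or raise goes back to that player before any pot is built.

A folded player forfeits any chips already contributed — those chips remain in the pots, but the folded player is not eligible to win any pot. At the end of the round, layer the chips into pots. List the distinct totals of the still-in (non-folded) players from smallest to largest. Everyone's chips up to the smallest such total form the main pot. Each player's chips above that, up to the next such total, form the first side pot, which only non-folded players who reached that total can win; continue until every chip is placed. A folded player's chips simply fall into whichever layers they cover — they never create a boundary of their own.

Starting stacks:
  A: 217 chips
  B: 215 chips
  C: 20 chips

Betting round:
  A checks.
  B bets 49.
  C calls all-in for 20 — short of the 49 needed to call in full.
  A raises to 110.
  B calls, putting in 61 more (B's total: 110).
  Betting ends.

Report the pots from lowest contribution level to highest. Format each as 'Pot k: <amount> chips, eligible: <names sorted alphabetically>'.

Contributions: A=110, B=110, C=20
Pot levels (distinct totals of non-folded players): 20, 110
Layer 1-20: 20 each from A, B, C = 20*3 = 60 chips; eligible A, B, C
Layer 21-110: 90 each from A, B = 90*2 = 180 chips; eligible A, B

Pot 1: 60 chips, eligible: A, B, C
Pot 2: 180 chips, eligible: A, B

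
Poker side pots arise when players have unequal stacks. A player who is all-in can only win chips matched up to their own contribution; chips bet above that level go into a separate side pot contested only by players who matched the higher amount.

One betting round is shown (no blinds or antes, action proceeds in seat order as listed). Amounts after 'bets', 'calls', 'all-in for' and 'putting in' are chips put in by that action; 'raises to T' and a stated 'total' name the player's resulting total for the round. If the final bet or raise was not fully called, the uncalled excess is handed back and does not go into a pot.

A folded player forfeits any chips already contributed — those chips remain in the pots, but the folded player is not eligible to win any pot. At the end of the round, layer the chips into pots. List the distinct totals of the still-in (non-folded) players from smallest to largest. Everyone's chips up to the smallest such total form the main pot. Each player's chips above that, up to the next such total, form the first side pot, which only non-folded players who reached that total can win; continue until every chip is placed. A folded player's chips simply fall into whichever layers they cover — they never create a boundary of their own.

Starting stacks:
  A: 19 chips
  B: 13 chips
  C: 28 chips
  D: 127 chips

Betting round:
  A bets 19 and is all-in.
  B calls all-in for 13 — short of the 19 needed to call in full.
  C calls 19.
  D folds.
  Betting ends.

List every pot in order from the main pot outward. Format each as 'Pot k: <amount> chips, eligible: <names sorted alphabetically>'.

Contributions: A=19, B=13, C=19
Folded: D
Pot levels (distinct totals of non-folded players): 13, 19
Layer 1-13: 13 each from A, B, C = 13*3 = 39 chips; eligible A, B, C
Layer 14-19: 6 each from A, C = 6*2 = 12 chips; eligible A, C

Pot 1: 39 chips, eligible: A, B, C
Pot 2: 12 chips, eligible: A, C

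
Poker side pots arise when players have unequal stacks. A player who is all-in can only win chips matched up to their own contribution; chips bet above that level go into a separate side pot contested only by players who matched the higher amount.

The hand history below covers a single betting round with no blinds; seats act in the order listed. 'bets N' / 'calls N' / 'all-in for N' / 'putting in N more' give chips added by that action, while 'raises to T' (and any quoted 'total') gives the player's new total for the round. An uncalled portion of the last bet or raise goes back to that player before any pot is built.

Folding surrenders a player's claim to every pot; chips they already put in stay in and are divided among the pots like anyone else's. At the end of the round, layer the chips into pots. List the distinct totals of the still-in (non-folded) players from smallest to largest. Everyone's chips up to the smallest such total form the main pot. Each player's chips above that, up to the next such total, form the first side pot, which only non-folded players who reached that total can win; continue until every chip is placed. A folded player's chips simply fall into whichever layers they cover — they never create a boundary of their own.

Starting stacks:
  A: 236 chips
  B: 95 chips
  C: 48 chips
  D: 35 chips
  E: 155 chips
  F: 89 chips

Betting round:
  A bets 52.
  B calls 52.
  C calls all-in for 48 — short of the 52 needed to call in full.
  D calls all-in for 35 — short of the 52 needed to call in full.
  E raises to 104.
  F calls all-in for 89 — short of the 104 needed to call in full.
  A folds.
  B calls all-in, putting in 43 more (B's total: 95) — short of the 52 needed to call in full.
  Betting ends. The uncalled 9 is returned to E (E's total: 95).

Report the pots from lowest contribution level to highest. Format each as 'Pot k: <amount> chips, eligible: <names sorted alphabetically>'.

Pot 1: 210 chips, eligible: B, C, D, E, F
Pot 2: 65 chips, eligible: B, C, E, F
Pot 3: 127 chips, eligible: B, E, F
Pot 4: 12 chips, eligible: B, E

Derivation:
Contributions (after 9 returned to E): A=52, B=95, C=48, D=35, E=95, F=89
Folded: A
Pot levels (distinct totals of non-folded players): 35, 48, 89, 95
Layer 1-35: 35 each from A, B, C, D, E, F = 35*6 = 210 chips; eligible B, C, D, E, F
Layer 36-48: 13 each from A, B, C, E, F = 13*5 = 65 chips; eligible B, C, E, F
Layer 49-89: A 4 + B 41 + E 41 + F 41 = 127 chips; eligible B, E, F
Layer 90-95: 6 each from B, E = 6*2 = 12 chips; eligible B, E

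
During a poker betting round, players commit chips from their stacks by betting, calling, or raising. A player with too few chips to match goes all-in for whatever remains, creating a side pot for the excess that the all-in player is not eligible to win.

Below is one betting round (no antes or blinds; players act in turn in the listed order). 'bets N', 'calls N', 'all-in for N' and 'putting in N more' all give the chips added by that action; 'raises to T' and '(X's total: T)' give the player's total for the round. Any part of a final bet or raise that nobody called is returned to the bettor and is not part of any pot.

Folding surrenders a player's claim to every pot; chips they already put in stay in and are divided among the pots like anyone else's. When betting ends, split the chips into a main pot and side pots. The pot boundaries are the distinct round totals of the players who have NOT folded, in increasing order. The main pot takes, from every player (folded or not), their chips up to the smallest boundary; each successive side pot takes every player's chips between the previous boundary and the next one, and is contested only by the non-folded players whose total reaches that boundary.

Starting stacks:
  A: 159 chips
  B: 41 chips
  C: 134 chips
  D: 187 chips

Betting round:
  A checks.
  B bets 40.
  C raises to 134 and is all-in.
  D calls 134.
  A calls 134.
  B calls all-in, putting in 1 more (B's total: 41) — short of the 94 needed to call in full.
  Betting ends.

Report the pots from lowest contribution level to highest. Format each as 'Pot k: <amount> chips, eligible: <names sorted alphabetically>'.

Contributions: A=134, B=41, C=134, D=134
Pot levels (distinct totals of non-folded players): 41, 134
Layer 1-41: 41 each from A, B, C, D = 41*4 = 164 chips; eligible A, B, C, D
Layer 42-134: 93 each from A, C, D = 93*3 = 279 chips; eligible A, C, D

Pot 1: 164 chips, eligible: A, B, C, D
Pot 2: 279 chips, eligible: A, C, D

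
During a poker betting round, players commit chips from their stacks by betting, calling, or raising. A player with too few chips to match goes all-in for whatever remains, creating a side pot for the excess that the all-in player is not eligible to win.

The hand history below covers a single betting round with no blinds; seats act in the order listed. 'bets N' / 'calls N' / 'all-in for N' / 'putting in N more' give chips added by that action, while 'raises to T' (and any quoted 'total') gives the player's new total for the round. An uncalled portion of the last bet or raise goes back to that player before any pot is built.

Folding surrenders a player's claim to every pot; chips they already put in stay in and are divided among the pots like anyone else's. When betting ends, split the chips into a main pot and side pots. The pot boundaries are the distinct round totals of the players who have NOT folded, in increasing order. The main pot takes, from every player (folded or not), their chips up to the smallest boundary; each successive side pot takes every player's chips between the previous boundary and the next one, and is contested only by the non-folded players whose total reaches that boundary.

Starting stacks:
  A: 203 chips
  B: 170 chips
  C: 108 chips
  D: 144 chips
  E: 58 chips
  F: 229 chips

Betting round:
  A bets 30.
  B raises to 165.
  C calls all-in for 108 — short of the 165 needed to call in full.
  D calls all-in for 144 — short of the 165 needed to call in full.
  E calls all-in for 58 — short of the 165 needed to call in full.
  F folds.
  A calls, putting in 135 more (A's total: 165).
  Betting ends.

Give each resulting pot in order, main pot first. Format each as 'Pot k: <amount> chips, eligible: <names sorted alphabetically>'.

Contributions: A=165, B=165, C=108, D=144, E=58
Folded: F
Pot levels (distinct totals of non-folded players): 58, 108, 144, 165
Layer 1-58: 58 each from A, B, C, D, E = 58*5 = 290 chips; eligible A, B, C, D, E
Layer 59-108: 50 each from A, B, C, D = 50*4 = 200 chips; eligible A, B, C, D
Layer 109-144: 36 each from A, B, D = 36*3 = 108 chips; eligible A, B, D
Layer 145-165: 21 each from A, B = 21*2 = 42 chips; eligible A, B

Pot 1: 290 chips, eligible: A, B, C, D, E
Pot 2: 200 chips, eligible: A, B, C, D
Pot 3: 108 chips, eligible: A, B, D
Pot 4: 42 chips, eligible: A, B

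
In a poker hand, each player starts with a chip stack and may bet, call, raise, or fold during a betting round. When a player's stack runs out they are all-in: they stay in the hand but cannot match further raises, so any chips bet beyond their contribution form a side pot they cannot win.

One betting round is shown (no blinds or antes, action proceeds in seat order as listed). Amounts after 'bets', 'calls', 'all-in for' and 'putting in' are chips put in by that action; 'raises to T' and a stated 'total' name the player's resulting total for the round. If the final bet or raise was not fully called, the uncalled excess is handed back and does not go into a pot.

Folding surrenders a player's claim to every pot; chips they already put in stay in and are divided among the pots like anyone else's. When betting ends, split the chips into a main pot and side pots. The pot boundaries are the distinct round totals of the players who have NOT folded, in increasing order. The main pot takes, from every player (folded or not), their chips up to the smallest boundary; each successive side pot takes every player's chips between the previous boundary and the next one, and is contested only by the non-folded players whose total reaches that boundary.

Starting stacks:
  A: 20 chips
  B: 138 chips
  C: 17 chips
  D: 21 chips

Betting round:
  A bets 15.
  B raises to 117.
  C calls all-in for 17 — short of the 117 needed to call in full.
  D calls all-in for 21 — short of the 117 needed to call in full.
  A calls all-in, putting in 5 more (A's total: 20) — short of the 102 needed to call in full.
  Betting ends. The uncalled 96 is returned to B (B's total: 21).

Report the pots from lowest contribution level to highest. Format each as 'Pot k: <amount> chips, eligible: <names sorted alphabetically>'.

Contributions (after 96 returned to B): A=20, B=21, C=17, D=21
Pot levels (distinct totals of non-folded players): 17, 20, 21
Layer 1-17: 17 each from A, B, C, D = 17*4 = 68 chips; eligible A, B, C, D
Layer 18-20: 3 each from A, B, D = 3*3 = 9 chips; eligible A, B, D
Layer 21-21: 1 each from B, D = 1*2 = 2 chips; eligible B, D

Pot 1: 68 chips, eligible: A, B, C, D
Pot 2: 9 chips, eligible: A, B, D
Pot 3: 2 chips, eligible: B, D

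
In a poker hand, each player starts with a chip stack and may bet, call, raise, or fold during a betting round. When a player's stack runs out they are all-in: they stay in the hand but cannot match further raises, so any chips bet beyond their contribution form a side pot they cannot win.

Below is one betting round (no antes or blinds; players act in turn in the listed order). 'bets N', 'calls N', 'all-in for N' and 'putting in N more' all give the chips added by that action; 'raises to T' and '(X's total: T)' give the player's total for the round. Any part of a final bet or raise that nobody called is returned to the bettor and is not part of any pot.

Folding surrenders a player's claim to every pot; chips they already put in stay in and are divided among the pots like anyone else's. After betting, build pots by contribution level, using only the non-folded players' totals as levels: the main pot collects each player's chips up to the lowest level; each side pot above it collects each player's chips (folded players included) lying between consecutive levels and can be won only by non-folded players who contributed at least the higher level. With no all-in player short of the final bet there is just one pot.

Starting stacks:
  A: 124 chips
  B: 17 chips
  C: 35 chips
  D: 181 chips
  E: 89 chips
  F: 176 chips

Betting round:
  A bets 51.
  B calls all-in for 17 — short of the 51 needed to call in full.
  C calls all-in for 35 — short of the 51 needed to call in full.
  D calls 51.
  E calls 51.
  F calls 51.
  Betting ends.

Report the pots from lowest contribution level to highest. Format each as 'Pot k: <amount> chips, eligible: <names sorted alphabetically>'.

Contributions: A=51, B=17, C=35, D=51, E=51, F=51
Pot levels (distinct totals of non-folded players): 17, 35, 51
Layer 1-17: 17 each from A, B, C, D, E, F = 17*6 = 102 chips; eligible A, B, C, D, E, F
Layer 18-35: 18 each from A, C, D, E, F = 18*5 = 90 chips; eligible A, C, D, E, F
Layer 36-51: 16 each from A, D, E, F = 16*4 = 64 chips; eligible A, D, E, F

Pot 1: 102 chips, eligible: A, B, C, D, E, F
Pot 2: 90 chips, eligible: A, C, D, E, F
Pot 3: 64 chips, eligible: A, D, E, F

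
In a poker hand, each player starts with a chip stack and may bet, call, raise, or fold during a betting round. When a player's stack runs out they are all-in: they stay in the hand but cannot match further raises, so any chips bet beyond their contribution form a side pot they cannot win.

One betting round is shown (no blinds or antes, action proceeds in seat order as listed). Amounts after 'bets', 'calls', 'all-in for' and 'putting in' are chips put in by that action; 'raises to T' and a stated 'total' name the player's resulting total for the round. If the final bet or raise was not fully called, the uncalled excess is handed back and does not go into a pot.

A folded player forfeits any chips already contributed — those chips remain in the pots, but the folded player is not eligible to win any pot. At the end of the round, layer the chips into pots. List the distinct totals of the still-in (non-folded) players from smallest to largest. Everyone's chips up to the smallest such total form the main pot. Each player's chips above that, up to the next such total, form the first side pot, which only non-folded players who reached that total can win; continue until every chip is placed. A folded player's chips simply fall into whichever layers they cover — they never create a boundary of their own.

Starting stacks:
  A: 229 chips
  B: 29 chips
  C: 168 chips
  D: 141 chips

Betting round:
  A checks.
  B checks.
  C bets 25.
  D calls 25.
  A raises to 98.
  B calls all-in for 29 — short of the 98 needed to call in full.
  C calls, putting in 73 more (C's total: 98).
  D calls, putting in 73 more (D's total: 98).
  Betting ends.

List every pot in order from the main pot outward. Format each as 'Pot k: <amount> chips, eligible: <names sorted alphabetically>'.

Pot 1: 116 chips, eligible: A, B, C, D
Pot 2: 207 chips, eligible: A, C, D

Derivation:
Contributions: A=98, B=29, C=98, D=98
Pot levels (distinct totals of non-folded players): 29, 98
Layer 1-29: 29 each from A, B, C, D = 29*4 = 116 chips; eligible A, B, C, D
Layer 30-98: 69 each from A, C, D = 69*3 = 207 chips; eligible A, C, D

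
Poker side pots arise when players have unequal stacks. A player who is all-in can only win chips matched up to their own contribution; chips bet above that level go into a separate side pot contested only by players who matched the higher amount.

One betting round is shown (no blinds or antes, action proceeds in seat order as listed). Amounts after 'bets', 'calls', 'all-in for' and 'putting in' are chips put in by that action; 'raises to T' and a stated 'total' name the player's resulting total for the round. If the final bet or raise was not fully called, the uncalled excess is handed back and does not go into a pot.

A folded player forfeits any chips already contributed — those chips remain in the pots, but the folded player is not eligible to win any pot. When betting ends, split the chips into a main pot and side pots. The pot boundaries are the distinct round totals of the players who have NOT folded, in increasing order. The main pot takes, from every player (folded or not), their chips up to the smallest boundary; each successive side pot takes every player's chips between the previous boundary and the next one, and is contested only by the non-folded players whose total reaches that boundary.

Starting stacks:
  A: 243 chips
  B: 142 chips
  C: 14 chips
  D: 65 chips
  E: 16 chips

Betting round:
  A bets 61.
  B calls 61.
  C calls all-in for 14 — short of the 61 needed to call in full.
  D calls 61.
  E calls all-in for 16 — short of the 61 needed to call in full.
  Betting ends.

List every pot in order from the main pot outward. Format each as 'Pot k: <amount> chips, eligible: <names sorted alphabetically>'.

Pot 1: 70 chips, eligible: A, B, C, D, E
Pot 2: 8 chips, eligible: A, B, D, E
Pot 3: 135 chips, eligible: A, B, D

Derivation:
Contributions: A=61, B=61, C=14, D=61, E=16
Pot levels (distinct totals of non-folded players): 14, 16, 61
Layer 1-14: 14 each from A, B, C, D, E = 14*5 = 70 chips; eligible A, B, C, D, E
Layer 15-16: 2 each from A, B, D, E = 2*4 = 8 chips; eligible A, B, D, E
Layer 17-61: 45 each from A, B, D = 45*3 = 135 chips; eligible A, B, D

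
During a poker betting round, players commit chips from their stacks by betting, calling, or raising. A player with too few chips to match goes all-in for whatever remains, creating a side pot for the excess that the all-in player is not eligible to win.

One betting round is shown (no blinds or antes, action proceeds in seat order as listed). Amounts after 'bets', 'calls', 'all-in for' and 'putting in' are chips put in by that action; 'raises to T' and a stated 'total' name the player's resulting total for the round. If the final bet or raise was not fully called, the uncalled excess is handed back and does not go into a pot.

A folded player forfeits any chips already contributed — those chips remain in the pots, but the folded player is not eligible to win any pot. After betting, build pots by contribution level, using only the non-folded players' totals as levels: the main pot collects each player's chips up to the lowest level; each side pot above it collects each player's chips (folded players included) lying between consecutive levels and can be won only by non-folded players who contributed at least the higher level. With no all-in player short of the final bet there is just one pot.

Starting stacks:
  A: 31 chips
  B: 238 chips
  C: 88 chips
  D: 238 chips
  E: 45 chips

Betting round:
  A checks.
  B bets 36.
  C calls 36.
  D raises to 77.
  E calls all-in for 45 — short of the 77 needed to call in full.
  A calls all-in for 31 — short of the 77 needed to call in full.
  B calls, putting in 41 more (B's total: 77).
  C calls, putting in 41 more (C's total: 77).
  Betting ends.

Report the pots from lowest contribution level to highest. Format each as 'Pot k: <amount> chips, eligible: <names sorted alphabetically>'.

Contributions: A=31, B=77, C=77, D=77, E=45
Pot levels (distinct totals of non-folded players): 31, 45, 77
Layer 1-31: 31 each from A, B, C, D, E = 31*5 = 155 chips; eligible A, B, C, D, E
Layer 32-45: 14 each from B, C, D, E = 14*4 = 56 chips; eligible B, C, D, E
Layer 46-77: 32 each from B, C, D = 32*3 = 96 chips; eligible B, C, D

Pot 1: 155 chips, eligible: A, B, C, D, E
Pot 2: 56 chips, eligible: B, C, D, E
Pot 3: 96 chips, eligible: B, C, D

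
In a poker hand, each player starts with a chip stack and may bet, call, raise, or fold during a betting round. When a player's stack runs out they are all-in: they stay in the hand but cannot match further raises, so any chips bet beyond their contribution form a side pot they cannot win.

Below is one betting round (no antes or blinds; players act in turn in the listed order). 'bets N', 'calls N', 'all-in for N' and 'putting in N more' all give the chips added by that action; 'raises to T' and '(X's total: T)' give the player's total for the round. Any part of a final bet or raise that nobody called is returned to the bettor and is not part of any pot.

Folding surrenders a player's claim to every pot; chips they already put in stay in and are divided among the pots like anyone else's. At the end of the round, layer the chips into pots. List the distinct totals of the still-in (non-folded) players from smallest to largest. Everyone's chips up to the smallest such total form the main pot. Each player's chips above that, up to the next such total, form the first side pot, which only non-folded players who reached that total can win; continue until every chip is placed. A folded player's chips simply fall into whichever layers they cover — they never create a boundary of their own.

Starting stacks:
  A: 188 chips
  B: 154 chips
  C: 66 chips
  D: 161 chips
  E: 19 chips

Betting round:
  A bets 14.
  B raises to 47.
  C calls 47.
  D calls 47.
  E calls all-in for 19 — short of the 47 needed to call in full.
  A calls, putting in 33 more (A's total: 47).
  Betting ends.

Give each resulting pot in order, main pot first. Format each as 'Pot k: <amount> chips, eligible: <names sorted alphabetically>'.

Pot 1: 95 chips, eligible: A, B, C, D, E
Pot 2: 112 chips, eligible: A, B, C, D

Derivation:
Contributions: A=47, B=47, C=47, D=47, E=19
Pot levels (distinct totals of non-folded players): 19, 47
Layer 1-19: 19 each from A, B, C, D, E = 19*5 = 95 chips; eligible A, B, C, D, E
Layer 20-47: 28 each from A, B, C, D = 28*4 = 112 chips; eligible A, B, C, D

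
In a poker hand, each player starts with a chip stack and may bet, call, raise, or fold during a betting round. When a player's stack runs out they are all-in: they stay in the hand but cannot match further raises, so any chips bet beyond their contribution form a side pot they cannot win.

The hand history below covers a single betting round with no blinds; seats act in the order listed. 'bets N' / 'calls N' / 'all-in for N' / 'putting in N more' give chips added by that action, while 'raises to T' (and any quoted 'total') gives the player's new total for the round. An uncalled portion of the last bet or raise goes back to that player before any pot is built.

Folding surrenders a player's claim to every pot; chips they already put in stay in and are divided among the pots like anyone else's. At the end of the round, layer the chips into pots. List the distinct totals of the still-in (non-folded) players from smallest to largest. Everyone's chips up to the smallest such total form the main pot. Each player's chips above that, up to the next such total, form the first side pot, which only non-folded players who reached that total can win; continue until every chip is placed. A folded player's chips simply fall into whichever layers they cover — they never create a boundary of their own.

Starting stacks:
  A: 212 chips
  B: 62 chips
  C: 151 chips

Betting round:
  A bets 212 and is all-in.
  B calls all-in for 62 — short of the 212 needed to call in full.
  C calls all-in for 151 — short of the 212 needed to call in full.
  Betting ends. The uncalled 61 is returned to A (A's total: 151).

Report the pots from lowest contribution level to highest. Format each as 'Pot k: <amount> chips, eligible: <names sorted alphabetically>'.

Contributions (after 61 returned to A): A=151, B=62, C=151
Pot levels (distinct totals of non-folded players): 62, 151
Layer 1-62: 62 each from A, B, C = 62*3 = 186 chips; eligible A, B, C
Layer 63-151: 89 each from A, C = 89*2 = 178 chips; eligible A, C

Pot 1: 186 chips, eligible: A, B, C
Pot 2: 178 chips, eligible: A, C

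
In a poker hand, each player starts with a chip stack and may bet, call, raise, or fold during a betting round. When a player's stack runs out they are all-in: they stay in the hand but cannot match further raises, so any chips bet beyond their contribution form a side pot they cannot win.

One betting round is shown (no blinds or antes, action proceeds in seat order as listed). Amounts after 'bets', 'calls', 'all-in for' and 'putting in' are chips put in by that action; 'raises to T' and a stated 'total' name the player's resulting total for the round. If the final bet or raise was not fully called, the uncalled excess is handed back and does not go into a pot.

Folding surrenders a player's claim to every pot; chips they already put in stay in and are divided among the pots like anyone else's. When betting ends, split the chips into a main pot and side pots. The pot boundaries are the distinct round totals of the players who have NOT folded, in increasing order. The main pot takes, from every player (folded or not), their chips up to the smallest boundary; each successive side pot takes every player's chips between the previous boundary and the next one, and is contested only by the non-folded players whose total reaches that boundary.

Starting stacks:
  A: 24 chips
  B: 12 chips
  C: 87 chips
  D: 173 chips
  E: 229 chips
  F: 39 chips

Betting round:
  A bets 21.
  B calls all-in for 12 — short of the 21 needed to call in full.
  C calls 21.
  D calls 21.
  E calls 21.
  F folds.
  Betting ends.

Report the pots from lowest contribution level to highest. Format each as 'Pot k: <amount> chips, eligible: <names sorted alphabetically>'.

Contributions: A=21, B=12, C=21, D=21, E=21
Folded: F
Pot levels (distinct totals of non-folded players): 12, 21
Layer 1-12: 12 each from A, B, C, D, E = 12*5 = 60 chips; eligible A, B, C, D, E
Layer 13-21: 9 each from A, C, D, E = 9*4 = 36 chips; eligible A, C, D, E

Pot 1: 60 chips, eligible: A, B, C, D, E
Pot 2: 36 chips, eligible: A, C, D, E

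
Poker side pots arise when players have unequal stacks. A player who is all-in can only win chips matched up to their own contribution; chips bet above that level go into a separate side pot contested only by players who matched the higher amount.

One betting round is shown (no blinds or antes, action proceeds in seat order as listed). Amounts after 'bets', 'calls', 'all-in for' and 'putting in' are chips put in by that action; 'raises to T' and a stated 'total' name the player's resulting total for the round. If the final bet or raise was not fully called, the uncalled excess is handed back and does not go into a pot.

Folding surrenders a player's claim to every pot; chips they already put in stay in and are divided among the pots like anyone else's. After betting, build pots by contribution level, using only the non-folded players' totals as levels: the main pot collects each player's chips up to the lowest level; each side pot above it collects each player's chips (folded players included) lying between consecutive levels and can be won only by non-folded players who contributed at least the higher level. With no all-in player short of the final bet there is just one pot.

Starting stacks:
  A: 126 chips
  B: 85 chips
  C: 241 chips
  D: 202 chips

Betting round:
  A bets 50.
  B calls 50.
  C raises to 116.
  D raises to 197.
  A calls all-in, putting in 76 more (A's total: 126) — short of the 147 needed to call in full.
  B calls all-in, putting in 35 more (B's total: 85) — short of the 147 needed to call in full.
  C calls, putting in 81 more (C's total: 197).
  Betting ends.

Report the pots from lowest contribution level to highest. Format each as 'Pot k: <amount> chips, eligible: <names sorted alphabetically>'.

Pot 1: 340 chips, eligible: A, B, C, D
Pot 2: 123 chips, eligible: A, C, D
Pot 3: 142 chips, eligible: C, D

Derivation:
Contributions: A=126, B=85, C=197, D=197
Pot levels (distinct totals of non-folded players): 85, 126, 197
Layer 1-85: 85 each from A, B, C, D = 85*4 = 340 chips; eligible A, B, C, D
Layer 86-126: 41 each from A, C, D = 41*3 = 123 chips; eligible A, C, D
Layer 127-197: 71 each from C, D = 71*2 = 142 chips; eligible C, D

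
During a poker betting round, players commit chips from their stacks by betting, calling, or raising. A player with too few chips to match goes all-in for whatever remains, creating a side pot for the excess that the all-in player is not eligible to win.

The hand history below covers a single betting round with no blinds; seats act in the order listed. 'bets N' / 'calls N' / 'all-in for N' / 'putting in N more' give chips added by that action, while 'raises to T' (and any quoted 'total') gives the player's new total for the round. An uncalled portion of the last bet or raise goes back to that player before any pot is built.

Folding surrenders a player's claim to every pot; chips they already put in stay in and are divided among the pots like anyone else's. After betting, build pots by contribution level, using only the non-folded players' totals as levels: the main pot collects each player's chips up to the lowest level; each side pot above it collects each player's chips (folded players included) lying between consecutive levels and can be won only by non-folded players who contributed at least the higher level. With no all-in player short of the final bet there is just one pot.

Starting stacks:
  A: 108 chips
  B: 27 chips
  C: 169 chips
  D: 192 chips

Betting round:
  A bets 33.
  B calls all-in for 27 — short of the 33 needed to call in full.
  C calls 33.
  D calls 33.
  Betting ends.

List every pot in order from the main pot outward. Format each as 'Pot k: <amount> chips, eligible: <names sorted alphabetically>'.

Pot 1: 108 chips, eligible: A, B, C, D
Pot 2: 18 chips, eligible: A, C, D

Derivation:
Contributions: A=33, B=27, C=33, D=33
Pot levels (distinct totals of non-folded players): 27, 33
Layer 1-27: 27 each from A, B, C, D = 27*4 = 108 chips; eligible A, B, C, D
Layer 28-33: 6 each from A, C, D = 6*3 = 18 chips; eligible A, C, D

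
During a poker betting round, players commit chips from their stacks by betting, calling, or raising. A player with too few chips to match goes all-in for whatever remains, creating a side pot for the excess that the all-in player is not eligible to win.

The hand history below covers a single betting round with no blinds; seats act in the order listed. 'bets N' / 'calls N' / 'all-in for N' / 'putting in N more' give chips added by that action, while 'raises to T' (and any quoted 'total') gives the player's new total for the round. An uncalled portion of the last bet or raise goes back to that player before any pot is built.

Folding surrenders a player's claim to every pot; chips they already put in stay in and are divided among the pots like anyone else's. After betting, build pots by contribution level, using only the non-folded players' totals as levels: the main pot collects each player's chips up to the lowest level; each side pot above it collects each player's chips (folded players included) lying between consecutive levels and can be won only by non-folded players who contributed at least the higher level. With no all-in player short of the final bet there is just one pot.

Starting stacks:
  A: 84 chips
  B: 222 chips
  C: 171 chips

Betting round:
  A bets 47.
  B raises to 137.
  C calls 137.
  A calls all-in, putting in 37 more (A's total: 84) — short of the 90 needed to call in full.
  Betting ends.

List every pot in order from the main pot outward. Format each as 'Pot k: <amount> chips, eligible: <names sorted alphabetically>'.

Contributions: A=84, B=137, C=137
Pot levels (distinct totals of non-folded players): 84, 137
Layer 1-84: 84 each from A, B, C = 84*3 = 252 chips; eligible A, B, C
Layer 85-137: 53 each from B, C = 53*2 = 106 chips; eligible B, C

Pot 1: 252 chips, eligible: A, B, C
Pot 2: 106 chips, eligible: B, C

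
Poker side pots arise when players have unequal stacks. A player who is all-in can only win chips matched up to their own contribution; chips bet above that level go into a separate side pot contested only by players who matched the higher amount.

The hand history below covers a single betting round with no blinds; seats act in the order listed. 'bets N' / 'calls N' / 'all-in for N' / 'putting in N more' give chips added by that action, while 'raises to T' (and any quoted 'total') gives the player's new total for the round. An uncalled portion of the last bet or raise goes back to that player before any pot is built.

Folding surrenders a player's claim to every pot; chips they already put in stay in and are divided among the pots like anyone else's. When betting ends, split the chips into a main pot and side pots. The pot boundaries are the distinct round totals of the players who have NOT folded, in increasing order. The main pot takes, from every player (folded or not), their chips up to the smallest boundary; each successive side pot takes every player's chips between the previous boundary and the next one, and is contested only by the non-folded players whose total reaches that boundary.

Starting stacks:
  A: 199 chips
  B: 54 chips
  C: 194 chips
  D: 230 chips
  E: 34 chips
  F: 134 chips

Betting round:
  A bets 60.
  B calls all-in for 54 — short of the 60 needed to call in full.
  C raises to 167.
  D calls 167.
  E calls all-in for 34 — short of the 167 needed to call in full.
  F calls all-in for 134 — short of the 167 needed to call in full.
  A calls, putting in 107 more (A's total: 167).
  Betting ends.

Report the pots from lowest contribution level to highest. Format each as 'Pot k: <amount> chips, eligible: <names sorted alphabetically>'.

Contributions: A=167, B=54, C=167, D=167, E=34, F=134
Pot levels (distinct totals of non-folded players): 34, 54, 134, 167
Layer 1-34: 34 each from A, B, C, D, E, F = 34*6 = 204 chips; eligible A, B, C, D, E, F
Layer 35-54: 20 each from A, B, C, D, F = 20*5 = 100 chips; eligible A, B, C, D, F
Layer 55-134: 80 each from A, C, D, F = 80*4 = 320 chips; eligible A, C, D, F
Layer 135-167: 33 each from A, C, D = 33*3 = 99 chips; eligible A, C, D

Pot 1: 204 chips, eligible: A, B, C, D, E, F
Pot 2: 100 chips, eligible: A, B, C, D, F
Pot 3: 320 chips, eligible: A, C, D, F
Pot 4: 99 chips, eligible: A, C, D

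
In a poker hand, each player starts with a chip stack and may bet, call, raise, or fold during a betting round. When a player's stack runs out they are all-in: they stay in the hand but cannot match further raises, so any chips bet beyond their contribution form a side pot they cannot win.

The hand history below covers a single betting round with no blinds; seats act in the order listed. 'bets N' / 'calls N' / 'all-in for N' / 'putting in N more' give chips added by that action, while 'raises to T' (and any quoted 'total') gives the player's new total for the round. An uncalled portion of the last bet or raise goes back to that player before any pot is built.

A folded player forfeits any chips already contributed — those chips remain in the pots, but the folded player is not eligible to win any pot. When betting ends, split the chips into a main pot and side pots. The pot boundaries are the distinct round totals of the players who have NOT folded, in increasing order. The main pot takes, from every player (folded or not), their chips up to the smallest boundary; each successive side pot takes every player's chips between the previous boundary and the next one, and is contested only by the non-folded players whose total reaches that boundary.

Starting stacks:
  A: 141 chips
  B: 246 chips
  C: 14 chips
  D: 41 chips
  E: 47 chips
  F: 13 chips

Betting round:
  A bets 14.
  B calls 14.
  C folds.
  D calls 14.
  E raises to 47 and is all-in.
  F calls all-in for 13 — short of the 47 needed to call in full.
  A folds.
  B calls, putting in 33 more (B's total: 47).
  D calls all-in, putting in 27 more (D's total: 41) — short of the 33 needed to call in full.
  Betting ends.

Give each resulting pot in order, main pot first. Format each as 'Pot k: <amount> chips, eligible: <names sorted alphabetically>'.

Pot 1: 65 chips, eligible: B, D, E, F
Pot 2: 85 chips, eligible: B, D, E
Pot 3: 12 chips, eligible: B, E

Derivation:
Contributions: A=14, B=47, D=41, E=47, F=13
Folded: A, C
Pot levels (distinct totals of non-folded players): 13, 41, 47
Layer 1-13: 13 each from A, B, D, E, F = 13*5 = 65 chips; eligible B, D, E, F
Layer 14-41: A 1 + B 28 + D 28 + E 28 = 85 chips; eligible B, D, E
Layer 42-47: 6 each from B, E = 6*2 = 12 chips; eligible B, E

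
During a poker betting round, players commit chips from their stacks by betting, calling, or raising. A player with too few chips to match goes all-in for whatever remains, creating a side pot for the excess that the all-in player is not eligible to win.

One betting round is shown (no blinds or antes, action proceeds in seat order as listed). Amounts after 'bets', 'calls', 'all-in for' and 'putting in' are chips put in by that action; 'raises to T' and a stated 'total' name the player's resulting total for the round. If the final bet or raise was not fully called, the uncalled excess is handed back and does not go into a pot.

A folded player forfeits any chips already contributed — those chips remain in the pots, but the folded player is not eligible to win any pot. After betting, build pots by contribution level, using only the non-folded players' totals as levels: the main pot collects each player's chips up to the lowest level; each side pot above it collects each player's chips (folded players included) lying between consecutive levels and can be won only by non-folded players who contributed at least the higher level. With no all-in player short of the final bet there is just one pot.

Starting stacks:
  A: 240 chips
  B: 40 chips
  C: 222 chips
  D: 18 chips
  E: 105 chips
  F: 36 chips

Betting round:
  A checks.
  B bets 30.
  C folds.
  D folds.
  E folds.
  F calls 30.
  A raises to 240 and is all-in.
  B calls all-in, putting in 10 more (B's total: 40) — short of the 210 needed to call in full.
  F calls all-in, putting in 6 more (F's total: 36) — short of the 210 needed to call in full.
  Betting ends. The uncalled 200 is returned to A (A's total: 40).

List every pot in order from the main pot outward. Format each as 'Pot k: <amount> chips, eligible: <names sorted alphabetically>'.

Pot 1: 108 chips, eligible: A, B, F
Pot 2: 8 chips, eligible: A, B

Derivation:
Contributions (after 200 returned to A): A=40, B=40, F=36
Folded: C, D, E
Pot levels (distinct totals of non-folded players): 36, 40
Layer 1-36: 36 each from A, B, F = 36*3 = 108 chips; eligible A, B, F
Layer 37-40: 4 each from A, B = 4*2 = 8 chips; eligible A, B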